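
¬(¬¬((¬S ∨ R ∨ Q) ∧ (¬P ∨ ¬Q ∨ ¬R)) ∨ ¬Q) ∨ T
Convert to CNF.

(S ∨ P ∨ T) ∧ (S ∨ R ∨ T) ∧ (¬R ∨ P ∨ T) ∧ (¬Q ∨ P ∨ T) ∧ (¬Q ∨ R ∨ T) ∧ (Q ∨ T)

¬(¬¬((¬S ∨ R ∨ Q) ∧ (¬P ∨ ¬Q ∨ ¬R)) ∨ ¬Q) ∨ T
⇔ ¬¬¬((¬S ∨ R ∨ Q) ∧ (¬P ∨ ¬Q ∨ ¬R)) ∧ ¬¬Q ∨ T   [De Morgan]
⇔ ¬((¬S ∨ R ∨ Q) ∧ (¬P ∨ ¬Q ∨ ¬R)) ∧ ¬¬Q ∨ T   [double negation]
⇔ (¬(¬S ∨ R ∨ Q) ∨ ¬(¬P ∨ ¬Q ∨ ¬R)) ∧ ¬¬Q ∨ T   [De Morgan]
⇔ (¬¬S ∧ ¬R ∧ ¬Q ∨ ¬(¬P ∨ ¬Q ∨ ¬R)) ∧ ¬¬Q ∨ T   [De Morgan]
⇔ (S ∧ ¬R ∧ ¬Q ∨ ¬(¬P ∨ ¬Q ∨ ¬R)) ∧ ¬¬Q ∨ T   [double negation]
⇔ (S ∧ ¬R ∧ ¬Q ∨ ¬¬P ∧ ¬¬Q ∧ ¬¬R) ∧ ¬¬Q ∨ T   [De Morgan]
⇔ (S ∧ ¬R ∧ ¬Q ∨ P ∧ ¬¬Q ∧ ¬¬R) ∧ ¬¬Q ∨ T   [double negation]
⇔ (S ∧ ¬R ∧ ¬Q ∨ P ∧ Q ∧ ¬¬R) ∧ ¬¬Q ∨ T   [double negation]
⇔ (S ∧ ¬R ∧ ¬Q ∨ P ∧ Q ∧ R) ∧ ¬¬Q ∨ T   [double negation]
⇔ (S ∧ ¬R ∧ ¬Q ∨ P ∧ Q ∧ R) ∧ Q ∨ T   [double negation]
⇔ (S ∨ P ∨ T) ∧ (S ∨ Q ∨ T) ∧ (S ∨ R ∨ T) ∧ (¬R ∨ P ∨ T) ∧ (¬R ∨ Q ∨ T) ∧ (¬R ∨ R ∨ T) ∧ (¬Q ∨ P ∨ T) ∧ (¬Q ∨ Q ∨ T) ∧ (¬Q ∨ R ∨ T) ∧ (Q ∨ T)   [distribute ∨ over ∧]
⇔ (S ∨ P ∨ T) ∧ (S ∨ R ∨ T) ∧ (¬R ∨ P ∨ T) ∧ (¬Q ∨ P ∨ T) ∧ (¬Q ∨ R ∨ T) ∧ (Q ∨ T)   [simplify]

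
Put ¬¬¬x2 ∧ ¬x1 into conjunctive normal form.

¬x2 ∧ ¬x1

¬¬¬x2 ∧ ¬x1
≡ ¬x2 ∧ ¬x1   — double negation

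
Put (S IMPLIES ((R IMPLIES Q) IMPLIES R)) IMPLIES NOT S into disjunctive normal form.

(S IMPLIES ((R IMPLIES Q) IMPLIES R)) IMPLIES NOT S
⇔ NOT (S IMPLIES ((R IMPLIES Q) IMPLIES R)) OR NOT S   — eliminate IMPLIES
⇔ NOT (NOT S OR ((R IMPLIES Q) IMPLIES R)) OR NOT S   — eliminate IMPLIES
⇔ NOT (NOT S OR NOT (R IMPLIES Q) OR R) OR NOT S   — eliminate IMPLIES
⇔ NOT (NOT S OR NOT (NOT R OR Q) OR R) OR NOT S   — eliminate IMPLIES
⇔ (NOT NOT S AND NOT NOT (NOT R OR Q) AND NOT R) OR NOT S   — De Morgan
⇔ (S AND NOT NOT (NOT R OR Q) AND NOT R) OR NOT S   — double negation
⇔ (S AND (NOT R OR Q) AND NOT R) OR NOT S   — double negation
⇔ (S AND NOT R AND NOT R) OR (S AND Q AND NOT R) OR NOT S   — distribute AND over OR
⇔ (S AND NOT R) OR NOT S   — simplify

(S AND NOT R) OR NOT S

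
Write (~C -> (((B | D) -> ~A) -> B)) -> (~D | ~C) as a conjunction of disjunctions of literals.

~C | ~D

(~C -> (((B | D) -> ~A) -> B)) -> (~D | ~C)
⇔ ~(~C -> (((B | D) -> ~A) -> B)) | ~D | ~C   (eliminate ->)
⇔ ~(~~C | (((B | D) -> ~A) -> B)) | ~D | ~C   (eliminate ->)
⇔ ~(~~C | ~((B | D) -> ~A) | B) | ~D | ~C   (eliminate ->)
⇔ ~(~~C | ~(~(B | D) | ~A) | B) | ~D | ~C   (eliminate ->)
⇔ (~~~C & ~~(~(B | D) | ~A) & ~B) | ~D | ~C   (De Morgan)
⇔ (~C & ~~(~(B | D) | ~A) & ~B) | ~D | ~C   (double negation)
⇔ (~C & (~(B | D) | ~A) & ~B) | ~D | ~C   (double negation)
⇔ (~C & ((~B & ~D) | ~A) & ~B) | ~D | ~C   (De Morgan)
⇔ (~C | ~D | ~C) & (~B | ~A | ~D | ~C) & (~D | ~A | ~D | ~C) & (~B | ~D | ~C)   (distribute | over &)
⇔ ~C | ~D   (simplify)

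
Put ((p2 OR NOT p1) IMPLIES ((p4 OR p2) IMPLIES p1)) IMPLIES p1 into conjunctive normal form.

((p2 OR NOT p1) IMPLIES ((p4 OR p2) IMPLIES p1)) IMPLIES p1
≡ NOT ((p2 OR NOT p1) IMPLIES ((p4 OR p2) IMPLIES p1)) OR p1   (eliminate IMPLIES)
≡ NOT (NOT (p2 OR NOT p1) OR ((p4 OR p2) IMPLIES p1)) OR p1   (eliminate IMPLIES)
≡ NOT (NOT (p2 OR NOT p1) OR NOT (p4 OR p2) OR p1) OR p1   (eliminate IMPLIES)
≡ (NOT NOT (p2 OR NOT p1) AND NOT NOT (p4 OR p2) AND NOT p1) OR p1   (De Morgan)
≡ ((p2 OR NOT p1) AND NOT NOT (p4 OR p2) AND NOT p1) OR p1   (double negation)
≡ ((p2 OR NOT p1) AND (p4 OR p2) AND NOT p1) OR p1   (double negation)
≡ (p2 OR NOT p1 OR p1) AND (p4 OR p2 OR p1) AND (NOT p1 OR p1)   (distribute OR over AND)
≡ p4 OR p2 OR p1   (simplify)

p4 OR p2 OR p1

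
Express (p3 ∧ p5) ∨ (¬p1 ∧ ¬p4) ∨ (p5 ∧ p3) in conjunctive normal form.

(p3 ∧ p5) ∨ (¬p1 ∧ ¬p4) ∨ (p5 ∧ p3)
≡ (p3 ∨ ¬p1 ∨ p5) ∧ (p3 ∨ ¬p1 ∨ p3) ∧ (p3 ∨ ¬p4 ∨ p5) ∧ (p3 ∨ ¬p4 ∨ p3) ∧ (p5 ∨ ¬p1 ∨ p5) ∧ (p5 ∨ ¬p1 ∨ p3) ∧ (p5 ∨ ¬p4 ∨ p5) ∧ (p5 ∨ ¬p4 ∨ p3)   (distribute ∨ over ∧)
≡ (p3 ∨ ¬p1) ∧ (p3 ∨ ¬p4) ∧ (p5 ∨ ¬p1) ∧ (p5 ∨ ¬p4)   (simplify)

(p3 ∨ ¬p1) ∧ (p3 ∨ ¬p4) ∧ (p5 ∨ ¬p1) ∧ (p5 ∨ ¬p4)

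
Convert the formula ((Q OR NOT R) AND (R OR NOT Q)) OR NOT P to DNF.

(Q AND R) OR (NOT R AND NOT Q) OR NOT P

((Q OR NOT R) AND (R OR NOT Q)) OR NOT P
= (Q AND R) OR (Q AND NOT Q) OR (NOT R AND R) OR (NOT R AND NOT Q) OR NOT P   — distribute AND over OR
= (Q AND R) OR (NOT R AND NOT Q) OR NOT P   — simplify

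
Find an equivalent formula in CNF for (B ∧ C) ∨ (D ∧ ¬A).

(B ∨ D) ∧ (B ∨ ¬A) ∧ (C ∨ D) ∧ (C ∨ ¬A)

(B ∧ C) ∨ (D ∧ ¬A)
= (B ∨ D) ∧ (B ∨ ¬A) ∧ (C ∨ D) ∧ (C ∨ ¬A)   [distribute ∨ over ∧]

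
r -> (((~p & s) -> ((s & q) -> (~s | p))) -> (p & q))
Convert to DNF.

r -> (((~p & s) -> ((s & q) -> (~s | p))) -> (p & q))
⇔ ~r | (((~p & s) -> ((s & q) -> (~s | p))) -> (p & q))   [eliminate ->]
⇔ ~r | ~((~p & s) -> ((s & q) -> (~s | p))) | (p & q)   [eliminate ->]
⇔ ~r | ~(~(~p & s) | ((s & q) -> (~s | p))) | (p & q)   [eliminate ->]
⇔ ~r | ~(~(~p & s) | ~(s & q) | ~s | p) | (p & q)   [eliminate ->]
⇔ ~r | (~~(~p & s) & ~~(s & q) & ~~s & ~p) | (p & q)   [De Morgan]
⇔ ~r | (~p & s & ~~(s & q) & ~~s & ~p) | (p & q)   [double negation]
⇔ ~r | (~p & s & s & q & ~~s & ~p) | (p & q)   [double negation]
⇔ ~r | (~p & s & s & q & s & ~p) | (p & q)   [double negation]
⇔ ~r | (~p & s & q) | (p & q)   [simplify]

~r | (~p & s & q) | (p & q)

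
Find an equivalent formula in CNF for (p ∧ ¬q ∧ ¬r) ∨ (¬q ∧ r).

(p ∧ ¬q ∧ ¬r) ∨ (¬q ∧ r)
≡ (p ∨ ¬q) ∧ (p ∨ r) ∧ (¬q ∨ ¬q) ∧ (¬q ∨ r) ∧ (¬r ∨ ¬q) ∧ (¬r ∨ r)   [distribute ∨ over ∧]
≡ (p ∨ r) ∧ ¬q   [simplify]

(p ∨ r) ∧ ¬q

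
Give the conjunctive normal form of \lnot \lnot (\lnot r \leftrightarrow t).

(r \lor t) \land (\lnot t \lor \lnot r)

\lnot \lnot (\lnot r \leftrightarrow t)
≡ \lnot \lnot ((\lnot r \to t) \land (t \to \lnot r))   [eliminate \leftrightarrow]
≡ \lnot \lnot ((\lnot \lnot r \lor t) \land (t \to \lnot r))   [eliminate \to]
≡ \lnot \lnot ((\lnot \lnot r \lor t) \land (\lnot t \lor \lnot r))   [eliminate \to]
≡ (\lnot \lnot r \lor t) \land (\lnot t \lor \lnot r)   [double negation]
≡ (r \lor t) \land (\lnot t \lor \lnot r)   [double negation]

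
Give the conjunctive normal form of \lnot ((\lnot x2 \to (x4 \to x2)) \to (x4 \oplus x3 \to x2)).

(x2 \lor \lnot x4) \land (x4 \lor x3) \land (\lnot x4 \lor \lnot x3) \land \lnot x2

\lnot ((\lnot x2 \to (x4 \to x2)) \to (x4 \oplus x3 \to x2))
≡ \lnot (\lnot (\lnot x2 \to (x4 \to x2)) \lor (x4 \oplus x3 \to x2))   [eliminate \to]
≡ \lnot (\lnot (\lnot \lnot x2 \lor (x4 \to x2)) \lor (x4 \oplus x3 \to x2))   [eliminate \to]
≡ \lnot (\lnot (\lnot \lnot x2 \lor \lnot x4 \lor x2) \lor (x4 \oplus x3 \to x2))   [eliminate \to]
≡ \lnot (\lnot (\lnot \lnot x2 \lor \lnot x4 \lor x2) \lor \lnot (x4 \oplus x3) \lor x2)   [eliminate \to]
≡ \lnot (\lnot (\lnot \lnot x2 \lor \lnot x4 \lor x2) \lor \lnot ((x4 \lor x3) \land \lnot (x4 \land x3)) \lor x2)   [expand \oplus]
≡ \lnot \lnot (\lnot \lnot x2 \lor \lnot x4 \lor x2) \land \lnot \lnot ((x4 \lor x3) \land \lnot (x4 \land x3)) \land \lnot x2   [De Morgan]
≡ (\lnot \lnot x2 \lor \lnot x4 \lor x2) \land \lnot \lnot ((x4 \lor x3) \land \lnot (x4 \land x3)) \land \lnot x2   [double negation]
≡ (x2 \lor \lnot x4 \lor x2) \land \lnot \lnot ((x4 \lor x3) \land \lnot (x4 \land x3)) \land \lnot x2   [double negation]
≡ (x2 \lor \lnot x4 \lor x2) \land (x4 \lor x3) \land \lnot (x4 \land x3) \land \lnot x2   [double negation]
≡ (x2 \lor \lnot x4 \lor x2) \land (x4 \lor x3) \land (\lnot x4 \lor \lnot x3) \land \lnot x2   [De Morgan]
≡ (x2 \lor \lnot x4) \land (x4 \lor x3) \land (\lnot x4 \lor \lnot x3) \land \lnot x2   [simplify]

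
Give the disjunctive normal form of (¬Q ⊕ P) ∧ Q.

Q ∧ P

(¬Q ⊕ P) ∧ Q
≡ ((¬Q ∧ ¬P) ∨ (¬¬Q ∧ P)) ∧ Q   — expand ⊕
≡ ((¬Q ∧ ¬P) ∨ (Q ∧ P)) ∧ Q   — double negation
≡ (¬Q ∧ ¬P ∧ Q) ∨ (Q ∧ P ∧ Q)   — distribute ∧ over ∨
≡ Q ∧ P   — simplify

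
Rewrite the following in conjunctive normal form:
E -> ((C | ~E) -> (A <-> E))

E -> ((C | ~E) -> (A <-> E))
= ~E | ((C | ~E) -> (A <-> E))   (eliminate ->)
= ~E | ~(C | ~E) | (A <-> E)   (eliminate ->)
= ~E | ~(C | ~E) | ((A -> E) & (E -> A))   (eliminate <->)
= ~E | ~(C | ~E) | ((~A | E) & (E -> A))   (eliminate ->)
= ~E | ~(C | ~E) | ((~A | E) & (~E | A))   (eliminate ->)
= ~E | (~C & ~~E) | ((~A | E) & (~E | A))   (De Morgan)
= ~E | (~C & E) | ((~A | E) & (~E | A))   (double negation)
= (~E | ~C | ~A | E) & (~E | ~C | ~E | A) & (~E | E | ~A | E) & (~E | E | ~E | A)   (distribute | over &)
= ~E | ~C | A   (simplify)

~E | ~C | A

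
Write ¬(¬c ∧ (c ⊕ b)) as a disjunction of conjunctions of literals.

¬(¬c ∧ (c ⊕ b))
≡ ¬(¬c ∧ (c ∧ ¬b ∨ ¬c ∧ b))   [expand ⊕]
≡ ¬¬c ∨ ¬(c ∧ ¬b ∨ ¬c ∧ b)   [De Morgan]
≡ c ∨ ¬(c ∧ ¬b ∨ ¬c ∧ b)   [double negation]
≡ c ∨ ¬(c ∧ ¬b) ∧ ¬(¬c ∧ b)   [De Morgan]
≡ c ∨ (¬c ∨ ¬¬b) ∧ ¬(¬c ∧ b)   [De Morgan]
≡ c ∨ (¬c ∨ b) ∧ ¬(¬c ∧ b)   [double negation]
≡ c ∨ (¬c ∨ b) ∧ (¬¬c ∨ ¬b)   [De Morgan]
≡ c ∨ (¬c ∨ b) ∧ (c ∨ ¬b)   [double negation]
≡ c ∨ ¬c ∧ c ∨ ¬c ∧ ¬b ∨ b ∧ c ∨ b ∧ ¬b   [distribute ∧ over ∨]
≡ c ∨ ¬c ∧ ¬b   [simplify]

c ∨ ¬c ∧ ¬b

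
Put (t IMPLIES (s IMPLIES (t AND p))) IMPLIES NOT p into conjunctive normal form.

(t IMPLIES (s IMPLIES (t AND p))) IMPLIES NOT p
≡ NOT (t IMPLIES (s IMPLIES (t AND p))) OR NOT p   [eliminate IMPLIES]
≡ NOT (NOT t OR (s IMPLIES (t AND p))) OR NOT p   [eliminate IMPLIES]
≡ NOT (NOT t OR NOT s OR (t AND p)) OR NOT p   [eliminate IMPLIES]
≡ (NOT NOT t AND NOT NOT s AND NOT (t AND p)) OR NOT p   [De Morgan]
≡ (t AND NOT NOT s AND NOT (t AND p)) OR NOT p   [double negation]
≡ (t AND s AND NOT (t AND p)) OR NOT p   [double negation]
≡ (t AND s AND (NOT t OR NOT p)) OR NOT p   [De Morgan]
≡ (t OR NOT p) AND (s OR NOT p) AND (NOT t OR NOT p OR NOT p)   [distribute OR over AND]
≡ (t OR NOT p) AND (s OR NOT p) AND (NOT t OR NOT p)   [simplify]

(t OR NOT p) AND (s OR NOT p) AND (NOT t OR NOT p)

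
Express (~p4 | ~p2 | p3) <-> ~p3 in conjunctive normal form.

~p3 & (p3 | ~p4 | ~p2)

(~p4 | ~p2 | p3) <-> ~p3
≡ ((~p4 | ~p2 | p3) -> ~p3) & (~p3 -> (~p4 | ~p2 | p3))   (eliminate <->)
≡ (~(~p4 | ~p2 | p3) | ~p3) & (~p3 -> (~p4 | ~p2 | p3))   (eliminate ->)
≡ (~(~p4 | ~p2 | p3) | ~p3) & (~~p3 | ~p4 | ~p2 | p3)   (eliminate ->)
≡ ((~~p4 & ~~p2 & ~p3) | ~p3) & (~~p3 | ~p4 | ~p2 | p3)   (De Morgan)
≡ ((p4 & ~~p2 & ~p3) | ~p3) & (~~p3 | ~p4 | ~p2 | p3)   (double negation)
≡ ((p4 & p2 & ~p3) | ~p3) & (~~p3 | ~p4 | ~p2 | p3)   (double negation)
≡ ((p4 & p2 & ~p3) | ~p3) & (p3 | ~p4 | ~p2 | p3)   (double negation)
≡ (p4 | ~p3) & (p2 | ~p3) & (~p3 | ~p3) & (p3 | ~p4 | ~p2 | p3)   (distribute | over &)
≡ ~p3 & (p3 | ~p4 | ~p2)   (simplify)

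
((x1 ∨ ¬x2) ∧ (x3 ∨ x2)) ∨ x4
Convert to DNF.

((x1 ∨ ¬x2) ∧ (x3 ∨ x2)) ∨ x4
⇔ (x1 ∧ x3) ∨ (x1 ∧ x2) ∨ (¬x2 ∧ x3) ∨ (¬x2 ∧ x2) ∨ x4   [distribute ∧ over ∨]
⇔ (x1 ∧ x3) ∨ (x1 ∧ x2) ∨ (¬x2 ∧ x3) ∨ x4   [simplify]

(x1 ∧ x3) ∨ (x1 ∧ x2) ∨ (¬x2 ∧ x3) ∨ x4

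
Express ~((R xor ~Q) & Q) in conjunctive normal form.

~R | ~Q

~((R xor ~Q) & Q)
= ~((R | ~Q) & ~(R & ~Q) & Q)   [expand xor]
= ~(R | ~Q) | ~~(R & ~Q) | ~Q   [De Morgan]
= (~R & ~~Q) | ~~(R & ~Q) | ~Q   [De Morgan]
= (~R & Q) | ~~(R & ~Q) | ~Q   [double negation]
= (~R & Q) | (R & ~Q) | ~Q   [double negation]
= (~R | R | ~Q) & (~R | ~Q | ~Q) & (Q | R | ~Q) & (Q | ~Q | ~Q)   [distribute | over &]
= ~R | ~Q   [simplify]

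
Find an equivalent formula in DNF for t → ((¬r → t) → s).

t → ((¬r → t) → s)
≡ ¬t ∨ ((¬r → t) → s)   [eliminate →]
≡ ¬t ∨ ¬(¬r → t) ∨ s   [eliminate →]
≡ ¬t ∨ ¬(¬¬r ∨ t) ∨ s   [eliminate →]
≡ ¬t ∨ (¬¬¬r ∧ ¬t) ∨ s   [De Morgan]
≡ ¬t ∨ (¬r ∧ ¬t) ∨ s   [double negation]
≡ ¬t ∨ s   [simplify]

¬t ∨ s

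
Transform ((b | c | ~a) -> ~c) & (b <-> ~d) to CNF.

((b | c | ~a) -> ~c) & (b <-> ~d)
≡ (~(b | c | ~a) | ~c) & (b <-> ~d)   [eliminate ->]
≡ (~(b | c | ~a) | ~c) & (b -> ~d) & (~d -> b)   [eliminate <->]
≡ (~(b | c | ~a) | ~c) & (~b | ~d) & (~d -> b)   [eliminate ->]
≡ (~(b | c | ~a) | ~c) & (~b | ~d) & (~~d | b)   [eliminate ->]
≡ ((~b & ~c & ~~a) | ~c) & (~b | ~d) & (~~d | b)   [De Morgan]
≡ ((~b & ~c & a) | ~c) & (~b | ~d) & (~~d | b)   [double negation]
≡ ((~b & ~c & a) | ~c) & (~b | ~d) & (d | b)   [double negation]
≡ (~b | ~c) & (~c | ~c) & (a | ~c) & (~b | ~d) & (d | b)   [distribute | over &]
≡ ~c & (~b | ~d) & (d | b)   [simplify]

~c & (~b | ~d) & (d | b)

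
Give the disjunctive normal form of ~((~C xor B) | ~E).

~((~C xor B) | ~E)
≡ ~((~C & ~B) | (~~C & B) | ~E)   [expand xor]
≡ ~(~C & ~B) & ~(~~C & B) & ~~E   [De Morgan]
≡ (~~C | ~~B) & ~(~~C & B) & ~~E   [De Morgan]
≡ (C | ~~B) & ~(~~C & B) & ~~E   [double negation]
≡ (C | B) & ~(~~C & B) & ~~E   [double negation]
≡ (C | B) & (~~~C | ~B) & ~~E   [De Morgan]
≡ (C | B) & (~C | ~B) & ~~E   [double negation]
≡ (C | B) & (~C | ~B) & E   [double negation]
≡ (C & ~C & E) | (C & ~B & E) | (B & ~C & E) | (B & ~B & E)   [distribute & over |]
≡ (C & ~B & E) | (B & ~C & E)   [simplify]

(C & ~B & E) | (B & ~C & E)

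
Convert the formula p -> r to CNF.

p -> r
≡ ~p | r   (eliminate ->)

~p | r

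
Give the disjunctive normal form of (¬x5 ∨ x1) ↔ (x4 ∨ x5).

(x4 ∧ ¬x5) ∨ (x4 ∧ x1) ∨ (x5 ∧ x1)

(¬x5 ∨ x1) ↔ (x4 ∨ x5)
⇔ ((¬x5 ∨ x1) → (x4 ∨ x5)) ∧ ((x4 ∨ x5) → (¬x5 ∨ x1))   [eliminate ↔]
⇔ (¬(¬x5 ∨ x1) ∨ x4 ∨ x5) ∧ ((x4 ∨ x5) → (¬x5 ∨ x1))   [eliminate →]
⇔ (¬(¬x5 ∨ x1) ∨ x4 ∨ x5) ∧ (¬(x4 ∨ x5) ∨ ¬x5 ∨ x1)   [eliminate →]
⇔ ((¬¬x5 ∧ ¬x1) ∨ x4 ∨ x5) ∧ (¬(x4 ∨ x5) ∨ ¬x5 ∨ x1)   [De Morgan]
⇔ ((x5 ∧ ¬x1) ∨ x4 ∨ x5) ∧ (¬(x4 ∨ x5) ∨ ¬x5 ∨ x1)   [double negation]
⇔ ((x5 ∧ ¬x1) ∨ x4 ∨ x5) ∧ ((¬x4 ∧ ¬x5) ∨ ¬x5 ∨ x1)   [De Morgan]
⇔ (x5 ∧ ¬x1 ∧ ¬x4 ∧ ¬x5) ∨ (x5 ∧ ¬x1 ∧ ¬x5) ∨ (x5 ∧ ¬x1 ∧ x1) ∨ (x4 ∧ ¬x4 ∧ ¬x5) ∨ (x4 ∧ ¬x5) ∨ (x4 ∧ x1) ∨ (x5 ∧ ¬x4 ∧ ¬x5) ∨ (x5 ∧ ¬x5) ∨ (x5 ∧ x1)   [distribute ∧ over ∨]
⇔ (x4 ∧ ¬x5) ∨ (x4 ∧ x1) ∨ (x5 ∧ x1)   [simplify]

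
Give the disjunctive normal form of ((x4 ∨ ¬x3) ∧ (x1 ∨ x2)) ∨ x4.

(¬x3 ∧ x1) ∨ (¬x3 ∧ x2) ∨ x4

((x4 ∨ ¬x3) ∧ (x1 ∨ x2)) ∨ x4
≡ (x4 ∧ x1) ∨ (x4 ∧ x2) ∨ (¬x3 ∧ x1) ∨ (¬x3 ∧ x2) ∨ x4   — distribute ∧ over ∨
≡ (¬x3 ∧ x1) ∨ (¬x3 ∧ x2) ∨ x4   — simplify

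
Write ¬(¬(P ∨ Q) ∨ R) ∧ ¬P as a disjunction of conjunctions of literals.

¬(¬(P ∨ Q) ∨ R) ∧ ¬P
⇔ ¬¬(P ∨ Q) ∧ ¬R ∧ ¬P
⇔ (P ∨ Q) ∧ ¬R ∧ ¬P
⇔ P ∧ ¬R ∧ ¬P ∨ Q ∧ ¬R ∧ ¬P
⇔ Q ∧ ¬R ∧ ¬P

Q ∧ ¬R ∧ ¬P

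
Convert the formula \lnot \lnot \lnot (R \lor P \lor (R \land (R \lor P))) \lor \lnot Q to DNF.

(\lnot R \land \lnot P) \lor \lnot Q

\lnot \lnot \lnot (R \lor P \lor (R \land (R \lor P))) \lor \lnot Q
⇔ \lnot (R \lor P \lor (R \land (R \lor P))) \lor \lnot Q   [double negation]
⇔ (\lnot R \land \lnot P \land \lnot (R \land (R \lor P))) \lor \lnot Q   [De Morgan]
⇔ (\lnot R \land \lnot P \land (\lnot R \lor \lnot (R \lor P))) \lor \lnot Q   [De Morgan]
⇔ (\lnot R \land \lnot P \land (\lnot R \lor (\lnot R \land \lnot P))) \lor \lnot Q   [De Morgan]
⇔ (\lnot R \land \lnot P \land \lnot R) \lor (\lnot R \land \lnot P \land \lnot R \land \lnot P) \lor \lnot Q   [distribute \land over \lor]
⇔ (\lnot R \land \lnot P) \lor \lnot Q   [simplify]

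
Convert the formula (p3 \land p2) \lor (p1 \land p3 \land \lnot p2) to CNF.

p3 \land (p2 \lor p1)

(p3 \land p2) \lor (p1 \land p3 \land \lnot p2)
≡ (p3 \lor p1) \land (p3 \lor p3) \land (p3 \lor \lnot p2) \land (p2 \lor p1) \land (p2 \lor p3) \land (p2 \lor \lnot p2)   — distribute \lor over \land
≡ p3 \land (p2 \lor p1)   — simplify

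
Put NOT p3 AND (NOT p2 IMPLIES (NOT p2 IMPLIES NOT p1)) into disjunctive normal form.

NOT p3 AND (NOT p2 IMPLIES (NOT p2 IMPLIES NOT p1))
≡ NOT p3 AND (NOT NOT p2 OR (NOT p2 IMPLIES NOT p1))   — eliminate IMPLIES
≡ NOT p3 AND (NOT NOT p2 OR NOT NOT p2 OR NOT p1)   — eliminate IMPLIES
≡ NOT p3 AND (p2 OR NOT NOT p2 OR NOT p1)   — double negation
≡ NOT p3 AND (p2 OR p2 OR NOT p1)   — double negation
≡ (NOT p3 AND p2) OR (NOT p3 AND p2) OR (NOT p3 AND NOT p1)   — distribute AND over OR
≡ (NOT p3 AND p2) OR (NOT p3 AND NOT p1)   — simplify

(NOT p3 AND p2) OR (NOT p3 AND NOT p1)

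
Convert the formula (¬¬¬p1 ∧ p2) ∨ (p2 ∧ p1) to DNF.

(¬p1 ∧ p2) ∨ (p2 ∧ p1)

(¬¬¬p1 ∧ p2) ∨ (p2 ∧ p1)
= (¬p1 ∧ p2) ∨ (p2 ∧ p1)   — double negation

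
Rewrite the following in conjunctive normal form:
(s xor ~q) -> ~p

(~s | ~q | ~p) & (q | s | ~p)

(s xor ~q) -> ~p
⇔ ~(s xor ~q) | ~p
⇔ ~((s | ~q) & ~(s & ~q)) | ~p
⇔ ~(s | ~q) | ~~(s & ~q) | ~p
⇔ (~s & ~~q) | ~~(s & ~q) | ~p
⇔ (~s & q) | ~~(s & ~q) | ~p
⇔ (~s & q) | (s & ~q) | ~p
⇔ (~s | s | ~p) & (~s | ~q | ~p) & (q | s | ~p) & (q | ~q | ~p)
⇔ (~s | ~q | ~p) & (q | s | ~p)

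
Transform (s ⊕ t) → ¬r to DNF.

(s ⊕ t) → ¬r
≡ ¬(s ⊕ t) ∨ ¬r
≡ ¬((s ∧ ¬t) ∨ (¬s ∧ t)) ∨ ¬r
≡ (¬(s ∧ ¬t) ∧ ¬(¬s ∧ t)) ∨ ¬r
≡ ((¬s ∨ ¬¬t) ∧ ¬(¬s ∧ t)) ∨ ¬r
≡ ((¬s ∨ t) ∧ ¬(¬s ∧ t)) ∨ ¬r
≡ ((¬s ∨ t) ∧ (¬¬s ∨ ¬t)) ∨ ¬r
≡ ((¬s ∨ t) ∧ (s ∨ ¬t)) ∨ ¬r
≡ (¬s ∧ s) ∨ (¬s ∧ ¬t) ∨ (t ∧ s) ∨ (t ∧ ¬t) ∨ ¬r
≡ (¬s ∧ ¬t) ∨ (t ∧ s) ∨ ¬r

(¬s ∧ ¬t) ∨ (t ∧ s) ∨ ¬r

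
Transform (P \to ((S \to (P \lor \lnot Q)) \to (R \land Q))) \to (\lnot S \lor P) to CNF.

P \lor \lnot S

(P \to ((S \to (P \lor \lnot Q)) \to (R \land Q))) \to (\lnot S \lor P)
≡ \lnot (P \to ((S \to (P \lor \lnot Q)) \to (R \land Q))) \lor \lnot S \lor P
≡ \lnot (\lnot P \lor ((S \to (P \lor \lnot Q)) \to (R \land Q))) \lor \lnot S \lor P
≡ \lnot (\lnot P \lor \lnot (S \to (P \lor \lnot Q)) \lor (R \land Q)) \lor \lnot S \lor P
≡ \lnot (\lnot P \lor \lnot (\lnot S \lor P \lor \lnot Q) \lor (R \land Q)) \lor \lnot S \lor P
≡ (\lnot \lnot P \land \lnot \lnot (\lnot S \lor P \lor \lnot Q) \land \lnot (R \land Q)) \lor \lnot S \lor P
≡ (P \land \lnot \lnot (\lnot S \lor P \lor \lnot Q) \land \lnot (R \land Q)) \lor \lnot S \lor P
≡ (P \land (\lnot S \lor P \lor \lnot Q) \land \lnot (R \land Q)) \lor \lnot S \lor P
≡ (P \land (\lnot S \lor P \lor \lnot Q) \land (\lnot R \lor \lnot Q)) \lor \lnot S \lor P
≡ (P \lor \lnot S \lor P) \land (\lnot S \lor P \lor \lnot Q \lor \lnot S \lor P) \land (\lnot R \lor \lnot Q \lor \lnot S \lor P)
≡ P \lor \lnot S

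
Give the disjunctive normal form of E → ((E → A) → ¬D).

E → ((E → A) → ¬D)
≡ ¬E ∨ ((E → A) → ¬D)   [eliminate →]
≡ ¬E ∨ ¬(E → A) ∨ ¬D   [eliminate →]
≡ ¬E ∨ ¬(¬E ∨ A) ∨ ¬D   [eliminate →]
≡ ¬E ∨ (¬¬E ∧ ¬A) ∨ ¬D   [De Morgan]
≡ ¬E ∨ (E ∧ ¬A) ∨ ¬D   [double negation]

¬E ∨ (E ∧ ¬A) ∨ ¬D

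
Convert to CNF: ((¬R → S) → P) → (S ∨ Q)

(R ∨ S ∨ Q) ∧ (¬P ∨ S ∨ Q)

((¬R → S) → P) → (S ∨ Q)
= ¬((¬R → S) → P) ∨ S ∨ Q   [eliminate →]
= ¬(¬(¬R → S) ∨ P) ∨ S ∨ Q   [eliminate →]
= ¬(¬(¬¬R ∨ S) ∨ P) ∨ S ∨ Q   [eliminate →]
= (¬¬(¬¬R ∨ S) ∧ ¬P) ∨ S ∨ Q   [De Morgan]
= ((¬¬R ∨ S) ∧ ¬P) ∨ S ∨ Q   [double negation]
= ((R ∨ S) ∧ ¬P) ∨ S ∨ Q   [double negation]
= (R ∨ S ∨ S ∨ Q) ∧ (¬P ∨ S ∨ Q)   [distribute ∨ over ∧]
= (R ∨ S ∨ Q) ∧ (¬P ∨ S ∨ Q)   [simplify]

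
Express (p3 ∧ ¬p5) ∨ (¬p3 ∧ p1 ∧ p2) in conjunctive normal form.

(p3 ∧ ¬p5) ∨ (¬p3 ∧ p1 ∧ p2)
= (p3 ∨ ¬p3) ∧ (p3 ∨ p1) ∧ (p3 ∨ p2) ∧ (¬p5 ∨ ¬p3) ∧ (¬p5 ∨ p1) ∧ (¬p5 ∨ p2)   (distribute ∨ over ∧)
= (p3 ∨ p1) ∧ (p3 ∨ p2) ∧ (¬p5 ∨ ¬p3) ∧ (¬p5 ∨ p1) ∧ (¬p5 ∨ p2)   (simplify)

(p3 ∨ p1) ∧ (p3 ∨ p2) ∧ (¬p5 ∨ ¬p3) ∧ (¬p5 ∨ p1) ∧ (¬p5 ∨ p2)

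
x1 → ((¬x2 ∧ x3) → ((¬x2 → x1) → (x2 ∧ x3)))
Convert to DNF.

x1 → ((¬x2 ∧ x3) → ((¬x2 → x1) → (x2 ∧ x3)))
= ¬x1 ∨ ((¬x2 ∧ x3) → ((¬x2 → x1) → (x2 ∧ x3)))   (eliminate →)
= ¬x1 ∨ ¬(¬x2 ∧ x3) ∨ ((¬x2 → x1) → (x2 ∧ x3))   (eliminate →)
= ¬x1 ∨ ¬(¬x2 ∧ x3) ∨ ¬(¬x2 → x1) ∨ (x2 ∧ x3)   (eliminate →)
= ¬x1 ∨ ¬(¬x2 ∧ x3) ∨ ¬(¬¬x2 ∨ x1) ∨ (x2 ∧ x3)   (eliminate →)
= ¬x1 ∨ ¬¬x2 ∨ ¬x3 ∨ ¬(¬¬x2 ∨ x1) ∨ (x2 ∧ x3)   (De Morgan)
= ¬x1 ∨ x2 ∨ ¬x3 ∨ ¬(¬¬x2 ∨ x1) ∨ (x2 ∧ x3)   (double negation)
= ¬x1 ∨ x2 ∨ ¬x3 ∨ (¬¬¬x2 ∧ ¬x1) ∨ (x2 ∧ x3)   (De Morgan)
= ¬x1 ∨ x2 ∨ ¬x3 ∨ (¬x2 ∧ ¬x1) ∨ (x2 ∧ x3)   (double negation)
= ¬x1 ∨ x2 ∨ ¬x3   (simplify)

¬x1 ∨ x2 ∨ ¬x3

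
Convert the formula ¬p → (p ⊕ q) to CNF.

p ∨ q

¬p → (p ⊕ q)
= ¬¬p ∨ (p ⊕ q)   [eliminate →]
= ¬¬p ∨ ((p ∨ q) ∧ ¬(p ∧ q))   [expand ⊕]
= p ∨ ((p ∨ q) ∧ ¬(p ∧ q))   [double negation]
= p ∨ ((p ∨ q) ∧ (¬p ∨ ¬q))   [De Morgan]
= (p ∨ p ∨ q) ∧ (p ∨ ¬p ∨ ¬q)   [distribute ∨ over ∧]
= p ∨ q   [simplify]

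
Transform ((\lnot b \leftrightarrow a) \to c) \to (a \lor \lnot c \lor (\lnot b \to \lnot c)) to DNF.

a \lor \lnot c \lor b

((\lnot b \leftrightarrow a) \to c) \to (a \lor \lnot c \lor (\lnot b \to \lnot c))
≡ \lnot ((\lnot b \leftrightarrow a) \to c) \lor a \lor \lnot c \lor (\lnot b \to \lnot c)   [eliminate \to]
≡ \lnot (\lnot (\lnot b \leftrightarrow a) \lor c) \lor a \lor \lnot c \lor (\lnot b \to \lnot c)   [eliminate \to]
≡ \lnot (\lnot ((\lnot b \to a) \land (a \to \lnot b)) \lor c) \lor a \lor \lnot c \lor (\lnot b \to \lnot c)   [eliminate \leftrightarrow]
≡ \lnot (\lnot ((\lnot \lnot b \lor a) \land (a \to \lnot b)) \lor c) \lor a \lor \lnot c \lor (\lnot b \to \lnot c)   [eliminate \to]
≡ \lnot (\lnot ((\lnot \lnot b \lor a) \land (\lnot a \lor \lnot b)) \lor c) \lor a \lor \lnot c \lor (\lnot b \to \lnot c)   [eliminate \to]
≡ \lnot (\lnot ((\lnot \lnot b \lor a) \land (\lnot a \lor \lnot b)) \lor c) \lor a \lor \lnot c \lor \lnot \lnot b \lor \lnot c   [eliminate \to]
≡ (\lnot \lnot ((\lnot \lnot b \lor a) \land (\lnot a \lor \lnot b)) \land \lnot c) \lor a \lor \lnot c \lor \lnot \lnot b \lor \lnot c   [De Morgan]
≡ ((\lnot \lnot b \lor a) \land (\lnot a \lor \lnot b) \land \lnot c) \lor a \lor \lnot c \lor \lnot \lnot b \lor \lnot c   [double negation]
≡ ((b \lor a) \land (\lnot a \lor \lnot b) \land \lnot c) \lor a \lor \lnot c \lor \lnot \lnot b \lor \lnot c   [double negation]
≡ ((b \lor a) \land (\lnot a \lor \lnot b) \land \lnot c) \lor a \lor \lnot c \lor b \lor \lnot c   [double negation]
≡ (b \land \lnot a \land \lnot c) \lor (b \land \lnot b \land \lnot c) \lor (a \land \lnot a \land \lnot c) \lor (a \land \lnot b \land \lnot c) \lor a \lor \lnot c \lor b \lor \lnot c   [distribute \land over \lor]
≡ a \lor \lnot c \lor b   [simplify]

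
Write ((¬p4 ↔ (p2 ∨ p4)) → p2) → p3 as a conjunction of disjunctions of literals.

((¬p4 ↔ (p2 ∨ p4)) → p2) → p3
≡ ¬((¬p4 ↔ (p2 ∨ p4)) → p2) ∨ p3   — eliminate →
≡ ¬(¬(¬p4 ↔ (p2 ∨ p4)) ∨ p2) ∨ p3   — eliminate →
≡ ¬(¬((¬p4 → (p2 ∨ p4)) ∧ ((p2 ∨ p4) → ¬p4)) ∨ p2) ∨ p3   — eliminate ↔
≡ ¬(¬((¬¬p4 ∨ p2 ∨ p4) ∧ ((p2 ∨ p4) → ¬p4)) ∨ p2) ∨ p3   — eliminate →
≡ ¬(¬((¬¬p4 ∨ p2 ∨ p4) ∧ (¬(p2 ∨ p4) ∨ ¬p4)) ∨ p2) ∨ p3   — eliminate →
≡ (¬¬((¬¬p4 ∨ p2 ∨ p4) ∧ (¬(p2 ∨ p4) ∨ ¬p4)) ∧ ¬p2) ∨ p3   — De Morgan
≡ ((¬¬p4 ∨ p2 ∨ p4) ∧ (¬(p2 ∨ p4) ∨ ¬p4) ∧ ¬p2) ∨ p3   — double negation
≡ ((p4 ∨ p2 ∨ p4) ∧ (¬(p2 ∨ p4) ∨ ¬p4) ∧ ¬p2) ∨ p3   — double negation
≡ ((p4 ∨ p2 ∨ p4) ∧ ((¬p2 ∧ ¬p4) ∨ ¬p4) ∧ ¬p2) ∨ p3   — De Morgan
≡ (p4 ∨ p2 ∨ p4 ∨ p3) ∧ (¬p2 ∨ ¬p4 ∨ p3) ∧ (¬p4 ∨ ¬p4 ∨ p3) ∧ (¬p2 ∨ p3)   — distribute ∨ over ∧
≡ (p4 ∨ p2 ∨ p3) ∧ (¬p4 ∨ p3) ∧ (¬p2 ∨ p3)   — simplify

(p4 ∨ p2 ∨ p3) ∧ (¬p4 ∨ p3) ∧ (¬p2 ∨ p3)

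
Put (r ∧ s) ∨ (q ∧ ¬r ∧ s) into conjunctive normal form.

(r ∧ s) ∨ (q ∧ ¬r ∧ s)
= (r ∨ q) ∧ (r ∨ ¬r) ∧ (r ∨ s) ∧ (s ∨ q) ∧ (s ∨ ¬r) ∧ (s ∨ s)   [distribute ∨ over ∧]
= (r ∨ q) ∧ s   [simplify]

(r ∨ q) ∧ s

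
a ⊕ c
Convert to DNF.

(a ∧ ¬c) ∨ (¬a ∧ c)

a ⊕ c
≡ (a ∧ ¬c) ∨ (¬a ∧ c)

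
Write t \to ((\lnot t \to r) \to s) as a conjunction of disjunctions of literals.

t \to ((\lnot t \to r) \to s)
≡ \lnot t \lor ((\lnot t \to r) \to s)   [eliminate \to]
≡ \lnot t \lor \lnot (\lnot t \to r) \lor s   [eliminate \to]
≡ \lnot t \lor \lnot (\lnot \lnot t \lor r) \lor s   [eliminate \to]
≡ \lnot t \lor (\lnot \lnot \lnot t \land \lnot r) \lor s   [De Morgan]
≡ \lnot t \lor (\lnot t \land \lnot r) \lor s   [double negation]
≡ (\lnot t \lor \lnot t \lor s) \land (\lnot t \lor \lnot r \lor s)   [distribute \lor over \land]
≡ \lnot t \lor s   [simplify]

\lnot t \lor s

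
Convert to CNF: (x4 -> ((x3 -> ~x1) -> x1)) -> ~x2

(x4 | ~x2) & (~x1 | ~x2)

(x4 -> ((x3 -> ~x1) -> x1)) -> ~x2
≡ ~(x4 -> ((x3 -> ~x1) -> x1)) | ~x2   [eliminate ->]
≡ ~(~x4 | ((x3 -> ~x1) -> x1)) | ~x2   [eliminate ->]
≡ ~(~x4 | ~(x3 -> ~x1) | x1) | ~x2   [eliminate ->]
≡ ~(~x4 | ~(~x3 | ~x1) | x1) | ~x2   [eliminate ->]
≡ (~~x4 & ~~(~x3 | ~x1) & ~x1) | ~x2   [De Morgan]
≡ (x4 & ~~(~x3 | ~x1) & ~x1) | ~x2   [double negation]
≡ (x4 & (~x3 | ~x1) & ~x1) | ~x2   [double negation]
≡ (x4 | ~x2) & (~x3 | ~x1 | ~x2) & (~x1 | ~x2)   [distribute | over &]
≡ (x4 | ~x2) & (~x1 | ~x2)   [simplify]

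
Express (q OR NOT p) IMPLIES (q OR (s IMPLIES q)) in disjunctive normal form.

(NOT q AND p) OR q OR NOT s

(q OR NOT p) IMPLIES (q OR (s IMPLIES q))
≡ NOT (q OR NOT p) OR q OR (s IMPLIES q)   [eliminate IMPLIES]
≡ NOT (q OR NOT p) OR q OR NOT s OR q   [eliminate IMPLIES]
≡ (NOT q AND NOT NOT p) OR q OR NOT s OR q   [De Morgan]
≡ (NOT q AND p) OR q OR NOT s OR q   [double negation]
≡ (NOT q AND p) OR q OR NOT s   [simplify]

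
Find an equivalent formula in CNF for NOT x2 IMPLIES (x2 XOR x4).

NOT x2 IMPLIES (x2 XOR x4)
⇔ NOT NOT x2 OR (x2 XOR x4)
⇔ NOT NOT x2 OR ((x2 OR x4) AND NOT (x2 AND x4))
⇔ x2 OR ((x2 OR x4) AND NOT (x2 AND x4))
⇔ x2 OR ((x2 OR x4) AND (NOT x2 OR NOT x4))
⇔ (x2 OR x2 OR x4) AND (x2 OR NOT x2 OR NOT x4)
⇔ x2 OR x4

x2 OR x4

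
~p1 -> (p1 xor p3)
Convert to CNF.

~p1 -> (p1 xor p3)
≡ ~~p1 | (p1 xor p3)   (eliminate ->)
≡ ~~p1 | ((p1 | p3) & ~(p1 & p3))   (expand xor)
≡ p1 | ((p1 | p3) & ~(p1 & p3))   (double negation)
≡ p1 | ((p1 | p3) & (~p1 | ~p3))   (De Morgan)
≡ (p1 | p1 | p3) & (p1 | ~p1 | ~p3)   (distribute | over &)
≡ p1 | p3   (simplify)

p1 | p3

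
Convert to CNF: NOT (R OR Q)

NOT R AND NOT Q

NOT (R OR Q)
≡ NOT R AND NOT Q   (De Morgan)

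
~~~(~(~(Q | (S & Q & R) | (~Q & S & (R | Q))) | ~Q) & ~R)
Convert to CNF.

~~~(~(~(Q | (S & Q & R) | (~Q & S & (R | Q))) | ~Q) & ~R)
≡ ~(~(~(Q | (S & Q & R) | (~Q & S & (R | Q))) | ~Q) & ~R)   [double negation]
≡ ~~(~(Q | (S & Q & R) | (~Q & S & (R | Q))) | ~Q) | ~~R   [De Morgan]
≡ ~(Q | (S & Q & R) | (~Q & S & (R | Q))) | ~Q | ~~R   [double negation]
≡ (~Q & ~(S & Q & R) & ~(~Q & S & (R | Q))) | ~Q | ~~R   [De Morgan]
≡ (~Q & (~S | ~Q | ~R) & ~(~Q & S & (R | Q))) | ~Q | ~~R   [De Morgan]
≡ (~Q & (~S | ~Q | ~R) & (~~Q | ~S | ~(R | Q))) | ~Q | ~~R   [De Morgan]
≡ (~Q & (~S | ~Q | ~R) & (Q | ~S | ~(R | Q))) | ~Q | ~~R   [double negation]
≡ (~Q & (~S | ~Q | ~R) & (Q | ~S | (~R & ~Q))) | ~Q | ~~R   [De Morgan]
≡ (~Q & (~S | ~Q | ~R) & (Q | ~S | (~R & ~Q))) | ~Q | R   [double negation]
≡ (~Q | ~Q | R) & (~S | ~Q | ~R | ~Q | R) & (Q | ~S | ~R | ~Q | R) & (Q | ~S | ~Q | ~Q | R)   [distribute | over &]
≡ ~Q | R   [simplify]

~Q | R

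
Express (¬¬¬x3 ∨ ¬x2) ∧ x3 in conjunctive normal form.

(¬¬¬x3 ∨ ¬x2) ∧ x3
= (¬x3 ∨ ¬x2) ∧ x3   — double negation

(¬x3 ∨ ¬x2) ∧ x3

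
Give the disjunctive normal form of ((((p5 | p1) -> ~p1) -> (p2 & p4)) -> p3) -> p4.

((((p5 | p1) -> ~p1) -> (p2 & p4)) -> p3) -> p4
≡ ~((((p5 | p1) -> ~p1) -> (p2 & p4)) -> p3) | p4   [eliminate ->]
≡ ~(~(((p5 | p1) -> ~p1) -> (p2 & p4)) | p3) | p4   [eliminate ->]
≡ ~(~(~((p5 | p1) -> ~p1) | (p2 & p4)) | p3) | p4   [eliminate ->]
≡ ~(~(~(~(p5 | p1) | ~p1) | (p2 & p4)) | p3) | p4   [eliminate ->]
≡ (~~(~(~(p5 | p1) | ~p1) | (p2 & p4)) & ~p3) | p4   [De Morgan]
≡ ((~(~(p5 | p1) | ~p1) | (p2 & p4)) & ~p3) | p4   [double negation]
≡ (((~~(p5 | p1) & ~~p1) | (p2 & p4)) & ~p3) | p4   [De Morgan]
≡ ((((p5 | p1) & ~~p1) | (p2 & p4)) & ~p3) | p4   [double negation]
≡ ((((p5 | p1) & p1) | (p2 & p4)) & ~p3) | p4   [double negation]
≡ (p5 & p1 & ~p3) | (p1 & p1 & ~p3) | (p2 & p4 & ~p3) | p4   [distribute & over |]
≡ (p1 & ~p3) | p4   [simplify]

(p1 & ~p3) | p4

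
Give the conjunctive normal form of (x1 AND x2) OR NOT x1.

x2 OR NOT x1

(x1 AND x2) OR NOT x1
≡ (x1 OR NOT x1) AND (x2 OR NOT x1)   — distribute OR over AND
≡ x2 OR NOT x1   — simplify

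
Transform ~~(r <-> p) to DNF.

~~(r <-> p)
⇔ ~~((r -> p) & (p -> r))   (eliminate <->)
⇔ ~~((~r | p) & (p -> r))   (eliminate ->)
⇔ ~~((~r | p) & (~p | r))   (eliminate ->)
⇔ (~r | p) & (~p | r)   (double negation)
⇔ (~r & ~p) | (~r & r) | (p & ~p) | (p & r)   (distribute & over |)
⇔ (~r & ~p) | (p & r)   (simplify)

(~r & ~p) | (p & r)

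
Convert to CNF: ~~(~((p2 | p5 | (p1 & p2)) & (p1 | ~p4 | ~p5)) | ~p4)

(~p2 | ~p1 | ~p4) & (~p2 | p5 | ~p4) & (~p5 | ~p1 | ~p4)

~~(~((p2 | p5 | (p1 & p2)) & (p1 | ~p4 | ~p5)) | ~p4)
⇔ ~((p2 | p5 | (p1 & p2)) & (p1 | ~p4 | ~p5)) | ~p4
⇔ ~(p2 | p5 | (p1 & p2)) | ~(p1 | ~p4 | ~p5) | ~p4
⇔ (~p2 & ~p5 & ~(p1 & p2)) | ~(p1 | ~p4 | ~p5) | ~p4
⇔ (~p2 & ~p5 & (~p1 | ~p2)) | ~(p1 | ~p4 | ~p5) | ~p4
⇔ (~p2 & ~p5 & (~p1 | ~p2)) | (~p1 & ~~p4 & ~~p5) | ~p4
⇔ (~p2 & ~p5 & (~p1 | ~p2)) | (~p1 & p4 & ~~p5) | ~p4
⇔ (~p2 & ~p5 & (~p1 | ~p2)) | (~p1 & p4 & p5) | ~p4
⇔ (~p2 | ~p1 | ~p4) & (~p2 | p4 | ~p4) & (~p2 | p5 | ~p4) & (~p5 | ~p1 | ~p4) & (~p5 | p4 | ~p4) & (~p5 | p5 | ~p4) & (~p1 | ~p2 | ~p1 | ~p4) & (~p1 | ~p2 | p4 | ~p4) & (~p1 | ~p2 | p5 | ~p4)
⇔ (~p2 | ~p1 | ~p4) & (~p2 | p5 | ~p4) & (~p5 | ~p1 | ~p4)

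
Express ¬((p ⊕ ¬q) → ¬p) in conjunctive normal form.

¬((p ⊕ ¬q) → ¬p)
⇔ ¬(¬(p ⊕ ¬q) ∨ ¬p)   — eliminate →
⇔ ¬(¬((p ∨ ¬q) ∧ ¬(p ∧ ¬q)) ∨ ¬p)   — expand ⊕
⇔ ¬¬((p ∨ ¬q) ∧ ¬(p ∧ ¬q)) ∧ ¬¬p   — De Morgan
⇔ (p ∨ ¬q) ∧ ¬(p ∧ ¬q) ∧ ¬¬p   — double negation
⇔ (p ∨ ¬q) ∧ (¬p ∨ ¬¬q) ∧ ¬¬p   — De Morgan
⇔ (p ∨ ¬q) ∧ (¬p ∨ q) ∧ ¬¬p   — double negation
⇔ (p ∨ ¬q) ∧ (¬p ∨ q) ∧ p   — double negation
⇔ (¬p ∨ q) ∧ p   — simplify

(¬p ∨ q) ∧ p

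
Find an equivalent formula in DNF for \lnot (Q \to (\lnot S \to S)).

\lnot (Q \to (\lnot S \to S))
≡ \lnot (\lnot Q \lor (\lnot S \to S))   [eliminate \to]
≡ \lnot (\lnot Q \lor \lnot \lnot S \lor S)   [eliminate \to]
≡ \lnot \lnot Q \land \lnot \lnot \lnot S \land \lnot S   [De Morgan]
≡ Q \land \lnot \lnot \lnot S \land \lnot S   [double negation]
≡ Q \land \lnot S \land \lnot S   [double negation]
≡ Q \land \lnot S   [simplify]

Q \land \lnot S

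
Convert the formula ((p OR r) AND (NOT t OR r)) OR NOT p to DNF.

((p OR r) AND (NOT t OR r)) OR NOT p
⇔ (p AND NOT t) OR (p AND r) OR (r AND NOT t) OR (r AND r) OR NOT p   [distribute AND over OR]
⇔ (p AND NOT t) OR r OR NOT p   [simplify]

(p AND NOT t) OR r OR NOT p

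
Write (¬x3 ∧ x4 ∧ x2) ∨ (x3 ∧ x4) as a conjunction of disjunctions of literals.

(¬x3 ∧ x4 ∧ x2) ∨ (x3 ∧ x4)
⇔ (¬x3 ∨ x3) ∧ (¬x3 ∨ x4) ∧ (x4 ∨ x3) ∧ (x4 ∨ x4) ∧ (x2 ∨ x3) ∧ (x2 ∨ x4)   (distribute ∨ over ∧)
⇔ x4 ∧ (x2 ∨ x3)   (simplify)

x4 ∧ (x2 ∨ x3)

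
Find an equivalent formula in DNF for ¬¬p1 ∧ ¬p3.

¬¬p1 ∧ ¬p3
≡ p1 ∧ ¬p3   — double negation

p1 ∧ ¬p3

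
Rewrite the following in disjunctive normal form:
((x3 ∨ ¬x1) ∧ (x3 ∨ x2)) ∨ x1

((x3 ∨ ¬x1) ∧ (x3 ∨ x2)) ∨ x1
≡ (x3 ∧ x3) ∨ (x3 ∧ x2) ∨ (¬x1 ∧ x3) ∨ (¬x1 ∧ x2) ∨ x1   [distribute ∧ over ∨]
≡ x3 ∨ (¬x1 ∧ x2) ∨ x1   [simplify]

x3 ∨ (¬x1 ∧ x2) ∨ x1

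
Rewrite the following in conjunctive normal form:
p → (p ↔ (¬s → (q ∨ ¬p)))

¬p ∨ s ∨ q

p → (p ↔ (¬s → (q ∨ ¬p)))
⇔ ¬p ∨ (p ↔ (¬s → (q ∨ ¬p)))   — eliminate →
⇔ ¬p ∨ ((p → (¬s → (q ∨ ¬p))) ∧ ((¬s → (q ∨ ¬p)) → p))   — eliminate ↔
⇔ ¬p ∨ ((¬p ∨ (¬s → (q ∨ ¬p))) ∧ ((¬s → (q ∨ ¬p)) → p))   — eliminate →
⇔ ¬p ∨ ((¬p ∨ ¬¬s ∨ q ∨ ¬p) ∧ ((¬s → (q ∨ ¬p)) → p))   — eliminate →
⇔ ¬p ∨ ((¬p ∨ ¬¬s ∨ q ∨ ¬p) ∧ (¬(¬s → (q ∨ ¬p)) ∨ p))   — eliminate →
⇔ ¬p ∨ ((¬p ∨ ¬¬s ∨ q ∨ ¬p) ∧ (¬(¬¬s ∨ q ∨ ¬p) ∨ p))   — eliminate →
⇔ ¬p ∨ ((¬p ∨ s ∨ q ∨ ¬p) ∧ (¬(¬¬s ∨ q ∨ ¬p) ∨ p))   — double negation
⇔ ¬p ∨ ((¬p ∨ s ∨ q ∨ ¬p) ∧ ((¬¬¬s ∧ ¬q ∧ ¬¬p) ∨ p))   — De Morgan
⇔ ¬p ∨ ((¬p ∨ s ∨ q ∨ ¬p) ∧ ((¬s ∧ ¬q ∧ ¬¬p) ∨ p))   — double negation
⇔ ¬p ∨ ((¬p ∨ s ∨ q ∨ ¬p) ∧ ((¬s ∧ ¬q ∧ p) ∨ p))   — double negation
⇔ (¬p ∨ ¬p ∨ s ∨ q ∨ ¬p) ∧ (¬p ∨ ¬s ∨ p) ∧ (¬p ∨ ¬q ∨ p) ∧ (¬p ∨ p ∨ p)   — distribute ∨ over ∧
⇔ ¬p ∨ s ∨ q   — simplify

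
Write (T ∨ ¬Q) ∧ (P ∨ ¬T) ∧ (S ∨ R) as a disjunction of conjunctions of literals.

(T ∧ P ∧ S) ∨ (T ∧ P ∧ R) ∨ (¬Q ∧ P ∧ S) ∨ (¬Q ∧ P ∧ R) ∨ (¬Q ∧ ¬T ∧ S) ∨ (¬Q ∧ ¬T ∧ R)

(T ∨ ¬Q) ∧ (P ∨ ¬T) ∧ (S ∨ R)
= (T ∧ P ∧ S) ∨ (T ∧ P ∧ R) ∨ (T ∧ ¬T ∧ S) ∨ (T ∧ ¬T ∧ R) ∨ (¬Q ∧ P ∧ S) ∨ (¬Q ∧ P ∧ R) ∨ (¬Q ∧ ¬T ∧ S) ∨ (¬Q ∧ ¬T ∧ R)   [distribute ∧ over ∨]
= (T ∧ P ∧ S) ∨ (T ∧ P ∧ R) ∨ (¬Q ∧ P ∧ S) ∨ (¬Q ∧ P ∧ R) ∨ (¬Q ∧ ¬T ∧ S) ∨ (¬Q ∧ ¬T ∧ R)   [simplify]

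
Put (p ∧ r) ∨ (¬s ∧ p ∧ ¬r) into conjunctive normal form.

(p ∧ r) ∨ (¬s ∧ p ∧ ¬r)
= (p ∨ ¬s) ∧ (p ∨ p) ∧ (p ∨ ¬r) ∧ (r ∨ ¬s) ∧ (r ∨ p) ∧ (r ∨ ¬r)   [distribute ∨ over ∧]
= p ∧ (r ∨ ¬s)   [simplify]

p ∧ (r ∨ ¬s)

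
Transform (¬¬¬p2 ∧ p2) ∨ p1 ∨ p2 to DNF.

(¬¬¬p2 ∧ p2) ∨ p1 ∨ p2
= (¬p2 ∧ p2) ∨ p1 ∨ p2
= p1 ∨ p2

p1 ∨ p2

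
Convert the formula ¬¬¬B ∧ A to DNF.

¬B ∧ A

¬¬¬B ∧ A
⇔ ¬B ∧ A   [double negation]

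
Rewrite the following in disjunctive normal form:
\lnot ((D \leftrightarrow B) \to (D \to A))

\lnot ((D \leftrightarrow B) \to (D \to A))
≡ \lnot (\lnot (D \leftrightarrow B) \lor (D \to A))   (eliminate \to)
≡ \lnot (\lnot ((D \to B) \land (B \to D)) \lor (D \to A))   (eliminate \leftrightarrow)
≡ \lnot (\lnot ((\lnot D \lor B) \land (B \to D)) \lor (D \to A))   (eliminate \to)
≡ \lnot (\lnot ((\lnot D \lor B) \land (\lnot B \lor D)) \lor (D \to A))   (eliminate \to)
≡ \lnot (\lnot ((\lnot D \lor B) \land (\lnot B \lor D)) \lor \lnot D \lor A)   (eliminate \to)
≡ \lnot \lnot ((\lnot D \lor B) \land (\lnot B \lor D)) \land \lnot \lnot D \land \lnot A   (De Morgan)
≡ (\lnot D \lor B) \land (\lnot B \lor D) \land \lnot \lnot D \land \lnot A   (double negation)
≡ (\lnot D \lor B) \land (\lnot B \lor D) \land D \land \lnot A   (double negation)
≡ (\lnot D \land \lnot B \land D \land \lnot A) \lor (\lnot D \land D \land D \land \lnot A) \lor (B \land \lnot B \land D \land \lnot A) \lor (B \land D \land D \land \lnot A)   (distribute \land over \lor)
≡ B \land D \land \lnot A   (simplify)

B \land D \land \lnot A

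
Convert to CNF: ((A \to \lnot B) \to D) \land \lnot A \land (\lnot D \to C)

(A \lor D) \land (B \lor D) \land \lnot A \land (D \lor C)

((A \to \lnot B) \to D) \land \lnot A \land (\lnot D \to C)
≡ (\lnot (A \to \lnot B) \lor D) \land \lnot A \land (\lnot D \to C)   (eliminate \to)
≡ (\lnot (\lnot A \lor \lnot B) \lor D) \land \lnot A \land (\lnot D \to C)   (eliminate \to)
≡ (\lnot (\lnot A \lor \lnot B) \lor D) \land \lnot A \land (\lnot \lnot D \lor C)   (eliminate \to)
≡ ((\lnot \lnot A \land \lnot \lnot B) \lor D) \land \lnot A \land (\lnot \lnot D \lor C)   (De Morgan)
≡ ((A \land \lnot \lnot B) \lor D) \land \lnot A \land (\lnot \lnot D \lor C)   (double negation)
≡ ((A \land B) \lor D) \land \lnot A \land (\lnot \lnot D \lor C)   (double negation)
≡ ((A \land B) \lor D) \land \lnot A \land (D \lor C)   (double negation)
≡ (A \lor D) \land (B \lor D) \land \lnot A \land (D \lor C)   (distribute \lor over \land)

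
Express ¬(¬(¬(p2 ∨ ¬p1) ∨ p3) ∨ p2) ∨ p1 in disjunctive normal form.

¬(¬(¬(p2 ∨ ¬p1) ∨ p3) ∨ p2) ∨ p1
≡ (¬¬(¬(p2 ∨ ¬p1) ∨ p3) ∧ ¬p2) ∨ p1   [De Morgan]
≡ ((¬(p2 ∨ ¬p1) ∨ p3) ∧ ¬p2) ∨ p1   [double negation]
≡ (((¬p2 ∧ ¬¬p1) ∨ p3) ∧ ¬p2) ∨ p1   [De Morgan]
≡ (((¬p2 ∧ p1) ∨ p3) ∧ ¬p2) ∨ p1   [double negation]
≡ (¬p2 ∧ p1 ∧ ¬p2) ∨ (p3 ∧ ¬p2) ∨ p1   [distribute ∧ over ∨]
≡ (p3 ∧ ¬p2) ∨ p1   [simplify]

(p3 ∧ ¬p2) ∨ p1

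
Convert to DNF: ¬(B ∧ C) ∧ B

¬C ∧ B

¬(B ∧ C) ∧ B
≡ (¬B ∨ ¬C) ∧ B   [De Morgan]
≡ (¬B ∧ B) ∨ (¬C ∧ B)   [distribute ∧ over ∨]
≡ ¬C ∧ B   [simplify]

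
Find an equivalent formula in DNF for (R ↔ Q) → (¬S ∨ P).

(R ↔ Q) → (¬S ∨ P)
≡ ¬(R ↔ Q) ∨ ¬S ∨ P   [eliminate →]
≡ ¬((R → Q) ∧ (Q → R)) ∨ ¬S ∨ P   [eliminate ↔]
≡ ¬((¬R ∨ Q) ∧ (Q → R)) ∨ ¬S ∨ P   [eliminate →]
≡ ¬((¬R ∨ Q) ∧ (¬Q ∨ R)) ∨ ¬S ∨ P   [eliminate →]
≡ ¬(¬R ∨ Q) ∨ ¬(¬Q ∨ R) ∨ ¬S ∨ P   [De Morgan]
≡ (¬¬R ∧ ¬Q) ∨ ¬(¬Q ∨ R) ∨ ¬S ∨ P   [De Morgan]
≡ (R ∧ ¬Q) ∨ ¬(¬Q ∨ R) ∨ ¬S ∨ P   [double negation]
≡ (R ∧ ¬Q) ∨ (¬¬Q ∧ ¬R) ∨ ¬S ∨ P   [De Morgan]
≡ (R ∧ ¬Q) ∨ (Q ∧ ¬R) ∨ ¬S ∨ P   [double negation]

(R ∧ ¬Q) ∨ (Q ∧ ¬R) ∨ ¬S ∨ P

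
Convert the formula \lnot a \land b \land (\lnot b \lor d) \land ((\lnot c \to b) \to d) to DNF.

\lnot a \land b \land d

\lnot a \land b \land (\lnot b \lor d) \land ((\lnot c \to b) \to d)
≡ \lnot a \land b \land (\lnot b \lor d) \land (\lnot (\lnot c \to b) \lor d)   [eliminate \to]
≡ \lnot a \land b \land (\lnot b \lor d) \land (\lnot (\lnot \lnot c \lor b) \lor d)   [eliminate \to]
≡ \lnot a \land b \land (\lnot b \lor d) \land ((\lnot \lnot \lnot c \land \lnot b) \lor d)   [De Morgan]
≡ \lnot a \land b \land (\lnot b \lor d) \land ((\lnot c \land \lnot b) \lor d)   [double negation]
≡ (\lnot a \land b \land \lnot b \land \lnot c \land \lnot b) \lor (\lnot a \land b \land \lnot b \land d) \lor (\lnot a \land b \land d \land \lnot c \land \lnot b) \lor (\lnot a \land b \land d \land d)   [distribute \land over \lor]
≡ \lnot a \land b \land d   [simplify]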